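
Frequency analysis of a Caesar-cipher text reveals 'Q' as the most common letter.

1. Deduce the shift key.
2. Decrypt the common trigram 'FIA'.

Step 1: In English, 'E' is the most frequent letter (12.7%).
Step 2: The most frequent ciphertext letter is 'Q' (position 16).
Step 3: Shift = (16 - 4) mod 26 = 12.
Step 4: Decrypt 'FIA' by shifting back 12:
  F -> T
  I -> W
  A -> O
Step 5: 'FIA' decrypts to 'TWO'.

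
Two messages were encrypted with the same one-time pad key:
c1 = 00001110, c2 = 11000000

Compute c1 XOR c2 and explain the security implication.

Step 1: c1 XOR c2 = (m1 XOR k) XOR (m2 XOR k).
Step 2: By XOR associativity/commutativity: = m1 XOR m2 XOR k XOR k = m1 XOR m2.
Step 3: 00001110 XOR 11000000 = 11001110 = 206.
Step 4: The key cancels out! An attacker learns m1 XOR m2 = 206, revealing the relationship between plaintexts.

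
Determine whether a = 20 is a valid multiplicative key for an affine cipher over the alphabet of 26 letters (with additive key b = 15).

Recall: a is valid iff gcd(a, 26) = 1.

Step 1: Compute gcd(20, 26).
Step 2: gcd(20, 26) = 2.
Since gcd = 2 != 1, 20 shares a common factor with 26, so it cannot be used.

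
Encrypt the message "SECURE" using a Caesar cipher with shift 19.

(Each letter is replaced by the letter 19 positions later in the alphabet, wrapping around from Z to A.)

Step 1: For each letter, shift forward by 19 positions (mod 26).
  S (position 18) -> position (18+19) mod 26 = 11 -> L
  E (position 4) -> position (4+19) mod 26 = 23 -> X
  C (position 2) -> position (2+19) mod 26 = 21 -> V
  U (position 20) -> position (20+19) mod 26 = 13 -> N
  R (position 17) -> position (17+19) mod 26 = 10 -> K
  E (position 4) -> position (4+19) mod 26 = 23 -> X
Result: LXVNKX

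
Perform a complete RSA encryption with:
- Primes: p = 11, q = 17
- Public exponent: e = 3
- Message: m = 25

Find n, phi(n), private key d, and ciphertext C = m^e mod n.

Step 1: n = 11 * 17 = 187.
Step 2: phi(n) = (11-1)(17-1) = 10 * 16 = 160.
Step 3: Find d = 3^(-1) mod 160 = 107.
  Verify: 3 * 107 = 321 = 1 (mod 160).
Step 4: C = 25^3 mod 187 = 104.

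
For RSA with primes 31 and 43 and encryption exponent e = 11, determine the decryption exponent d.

Step 1: n = 31 * 43 = 1333.
Step 2: phi(n) = 30 * 42 = 1260.
Step 3: Find d such that 11 * d = 1 (mod 1260).
Step 4: d = 11^(-1) mod 1260 = 1031.
Verification: 11 * 1031 = 11341 = 9 * 1260 + 1.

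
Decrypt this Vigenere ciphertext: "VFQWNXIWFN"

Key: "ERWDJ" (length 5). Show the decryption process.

Step 1: Key 'ERWDJ' has length 5. Extended key: ERWDJERWDJ
Step 2: Decrypt each position:
  V(21) - E(4) = 17 = R
  F(5) - R(17) = 14 = O
  Q(16) - W(22) = 20 = U
  W(22) - D(3) = 19 = T
  N(13) - J(9) = 4 = E
  X(23) - E(4) = 19 = T
  I(8) - R(17) = 17 = R
  W(22) - W(22) = 0 = A
  F(5) - D(3) = 2 = C
  N(13) - J(9) = 4 = E
Plaintext: ROUTETRACE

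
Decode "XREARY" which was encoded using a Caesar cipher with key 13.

Step 1: Reverse the shift by subtracting 13 from each letter position.
  X (position 23) -> position (23-13) mod 26 = 10 -> K
  R (position 17) -> position (17-13) mod 26 = 4 -> E
  E (position 4) -> position (4-13) mod 26 = 17 -> R
  A (position 0) -> position (0-13) mod 26 = 13 -> N
  R (position 17) -> position (17-13) mod 26 = 4 -> E
  Y (position 24) -> position (24-13) mod 26 = 11 -> L
Decrypted message: KERNEL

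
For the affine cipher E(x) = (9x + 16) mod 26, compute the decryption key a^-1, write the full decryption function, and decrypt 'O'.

Step 1: Find a^-1, the modular inverse of 9 mod 26.
Step 2: We need 9 * a^-1 = 1 (mod 26).
Step 3: 9 * 3 = 27 = 1 * 26 + 1, so a^-1 = 3.
Step 4: D(y) = 3(y - 16) mod 26.
Step 5: Apply to 'O' (y = 14): D(14) = 3 * (14 - 16) mod 26 = 3 * -2 mod 26 = 20 -> 'U'.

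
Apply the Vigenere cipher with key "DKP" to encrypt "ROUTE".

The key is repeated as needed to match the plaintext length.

Step 1: Repeat key to match plaintext length:
  Plaintext: ROUTE
  Key:       DKPDK
Step 2: Encrypt each letter:
  R(17) + D(3) = (17+3) mod 26 = 20 = U
  O(14) + K(10) = (14+10) mod 26 = 24 = Y
  U(20) + P(15) = (20+15) mod 26 = 9 = J
  T(19) + D(3) = (19+3) mod 26 = 22 = W
  E(4) + K(10) = (4+10) mod 26 = 14 = O
Ciphertext: UYJWO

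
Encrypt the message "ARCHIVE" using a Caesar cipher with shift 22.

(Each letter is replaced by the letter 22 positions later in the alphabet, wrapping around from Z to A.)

Step 1: For each letter, shift forward by 22 positions (mod 26).
  A (position 0) -> position (0+22) mod 26 = 22 -> W
  R (position 17) -> position (17+22) mod 26 = 13 -> N
  C (position 2) -> position (2+22) mod 26 = 24 -> Y
  H (position 7) -> position (7+22) mod 26 = 3 -> D
  I (position 8) -> position (8+22) mod 26 = 4 -> E
  V (position 21) -> position (21+22) mod 26 = 17 -> R
  E (position 4) -> position (4+22) mod 26 = 0 -> A
Result: WNYDERA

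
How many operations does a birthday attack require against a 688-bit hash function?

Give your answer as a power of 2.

Step 1: The birthday paradox gives collision probability ~50% after sqrt(2^n) = 2^(n/2) hashes.
Step 2: For 688-bit output: 2^(688/2) = 2^344.
Step 3: Approximately 2^344 hash computations needed.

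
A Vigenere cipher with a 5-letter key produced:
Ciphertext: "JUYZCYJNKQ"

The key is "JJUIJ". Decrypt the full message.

Step 1: Key 'JJUIJ' has length 5. Extended key: JJUIJJJUIJ
Step 2: Decrypt each position:
  J(9) - J(9) = 0 = A
  U(20) - J(9) = 11 = L
  Y(24) - U(20) = 4 = E
  Z(25) - I(8) = 17 = R
  C(2) - J(9) = 19 = T
  Y(24) - J(9) = 15 = P
  J(9) - J(9) = 0 = A
  N(13) - U(20) = 19 = T
  K(10) - I(8) = 2 = C
  Q(16) - J(9) = 7 = H
Plaintext: ALERTPATCH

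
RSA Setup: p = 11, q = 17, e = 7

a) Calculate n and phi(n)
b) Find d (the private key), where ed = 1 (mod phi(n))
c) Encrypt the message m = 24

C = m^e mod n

Step 1: n = 11 * 17 = 187.
Step 2: phi(n) = (11-1)(17-1) = 10 * 16 = 160.
Step 3: Find d = 7^(-1) mod 160 = 23.
  Verify: 7 * 23 = 161 = 1 (mod 160).
Step 4: C = 24^7 mod 187 = 29.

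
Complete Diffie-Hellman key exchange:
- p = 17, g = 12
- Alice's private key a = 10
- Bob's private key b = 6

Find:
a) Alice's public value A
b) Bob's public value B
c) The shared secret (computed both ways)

Step 1: A = g^a mod p = 12^10 mod 17 = 9.
Step 2: B = g^b mod p = 12^6 mod 17 = 2.
Step 3: Alice computes s = B^a mod p = 2^10 mod 17 = 4.
Step 4: Bob computes s = A^b mod p = 9^6 mod 17 = 4.
Both sides agree: shared secret = 4.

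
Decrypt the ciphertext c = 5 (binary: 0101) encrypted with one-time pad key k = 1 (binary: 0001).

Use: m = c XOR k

Step 1: XOR ciphertext with key:
  Ciphertext: 0101
  Key:        0001
  XOR:        0100
Step 2: Plaintext = 0100 = 4 in decimal.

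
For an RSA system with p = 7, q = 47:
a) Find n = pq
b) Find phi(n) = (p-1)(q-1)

Step 1: n = p * q = 7 * 47 = 329.
Step 2: phi(n) = (p-1)(q-1) = 6 * 46 = 276.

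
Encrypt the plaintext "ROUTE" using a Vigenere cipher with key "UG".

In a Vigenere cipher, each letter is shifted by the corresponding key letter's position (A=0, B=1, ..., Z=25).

Step 1: Repeat key to match plaintext length:
  Plaintext: ROUTE
  Key:       UGUGU
Step 2: Encrypt each letter:
  R(17) + U(20) = (17+20) mod 26 = 11 = L
  O(14) + G(6) = (14+6) mod 26 = 20 = U
  U(20) + U(20) = (20+20) mod 26 = 14 = O
  T(19) + G(6) = (19+6) mod 26 = 25 = Z
  E(4) + U(20) = (4+20) mod 26 = 24 = Y
Ciphertext: LUOZY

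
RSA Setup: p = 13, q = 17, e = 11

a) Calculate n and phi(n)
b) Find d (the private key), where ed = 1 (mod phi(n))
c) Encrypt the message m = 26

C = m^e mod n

Step 1: n = 13 * 17 = 221.
Step 2: phi(n) = (13-1)(17-1) = 12 * 16 = 192.
Step 3: Find d = 11^(-1) mod 192 = 35.
  Verify: 11 * 35 = 385 = 1 (mod 192).
Step 4: C = 26^11 mod 221 = 117.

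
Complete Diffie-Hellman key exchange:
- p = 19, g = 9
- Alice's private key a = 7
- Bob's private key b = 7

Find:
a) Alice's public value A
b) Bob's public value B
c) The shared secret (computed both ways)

Step 1: A = g^a mod p = 9^7 mod 19 = 4.
Step 2: B = g^b mod p = 9^7 mod 19 = 4.
Step 3: Alice computes s = B^a mod p = 4^7 mod 19 = 6.
Step 4: Bob computes s = A^b mod p = 4^7 mod 19 = 6.
Both sides agree: shared secret = 6.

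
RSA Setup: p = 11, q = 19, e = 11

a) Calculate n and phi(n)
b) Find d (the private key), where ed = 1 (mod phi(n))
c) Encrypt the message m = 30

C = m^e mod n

Step 1: n = 11 * 19 = 209.
Step 2: phi(n) = (11-1)(19-1) = 10 * 18 = 180.
Step 3: Find d = 11^(-1) mod 180 = 131.
  Verify: 11 * 131 = 1441 = 1 (mod 180).
Step 4: C = 30^11 mod 209 = 140.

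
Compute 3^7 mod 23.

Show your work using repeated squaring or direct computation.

Step 1: Compute 3^7 mod 23 step by step, reducing modulo 23 at each step.
  3^1 mod 23 = 3
  3^2 mod 23 = (3 * 3) mod 23 = 9
  3^3 mod 23 = (9 * 3) mod 23 = 4
  3^4 mod 23 = (4 * 3) mod 23 = 12
  3^5 mod 23 = (12 * 3) mod 23 = 13
  3^6 mod 23 = (13 * 3) mod 23 = 16
  3^7 mod 23 = (16 * 3) mod 23 = 2
Step 2: Result = 2.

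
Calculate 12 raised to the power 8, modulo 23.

Step 1: Compute 12^8 mod 23 step by step, reducing modulo 23 at each step.
  12^1 mod 23 = 12
  12^2 mod 23 = (12 * 12) mod 23 = 6
  12^3 mod 23 = (6 * 12) mod 23 = 3
  12^4 mod 23 = (3 * 12) mod 23 = 13
  12^5 mod 23 = (13 * 12) mod 23 = 18
  12^6 mod 23 = (18 * 12) mod 23 = 9
  12^7 mod 23 = (9 * 12) mod 23 = 16
  12^8 mod 23 = (16 * 12) mod 23 = 8
Step 2: Result = 8.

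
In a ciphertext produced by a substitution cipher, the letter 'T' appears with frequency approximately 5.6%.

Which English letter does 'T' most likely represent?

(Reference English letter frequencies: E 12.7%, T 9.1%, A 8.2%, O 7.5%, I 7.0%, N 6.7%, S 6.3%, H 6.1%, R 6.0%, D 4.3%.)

Step 1: The observed frequency is 5.6%.
Step 2: Compare with English frequencies:
  E: 12.7% (difference: 7.1%)
  T: 9.1% (difference: 3.5%)
  A: 8.2% (difference: 2.6%)
  O: 7.5% (difference: 1.9%)
  I: 7.0% (difference: 1.4%)
  N: 6.7% (difference: 1.1%)
  S: 6.3% (difference: 0.7%)
  H: 6.1% (difference: 0.5%)
  R: 6.0% (difference: 0.4%) <-- closest
  D: 4.3% (difference: 1.3%)
Step 3: 'T' most likely represents 'R' (frequency 6.0%).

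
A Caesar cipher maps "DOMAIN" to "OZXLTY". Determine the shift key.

Step 1: Compare first letters: D (position 3) -> O (position 14).
Step 2: Shift = (14 - 3) mod 26 = 11.
The shift value is 11.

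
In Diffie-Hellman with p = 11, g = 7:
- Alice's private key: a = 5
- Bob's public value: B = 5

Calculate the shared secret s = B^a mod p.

Step 1: s = B^a mod p = 5^5 mod 11.
  5^1 mod 11 = 5
  5^2 mod 11 = (5 * 5) mod 11 = 3
  5^3 mod 11 = (3 * 5) mod 11 = 4
  5^4 mod 11 = (4 * 5) mod 11 = 9
  5^5 mod 11 = (9 * 5) mod 11 = 1
Result: shared secret = 1.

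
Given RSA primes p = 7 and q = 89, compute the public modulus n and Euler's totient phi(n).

Step 1: n = p * q = 7 * 89 = 623.
Step 2: phi(n) = (p-1)(q-1) = 6 * 88 = 528.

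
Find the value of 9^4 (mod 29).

Step 1: Compute 9^4 mod 29 step by step, reducing modulo 29 at each step.
  9^1 mod 29 = 9
  9^2 mod 29 = (9 * 9) mod 29 = 23
  9^3 mod 29 = (23 * 9) mod 29 = 4
  9^4 mod 29 = (4 * 9) mod 29 = 7
Step 2: Result = 7.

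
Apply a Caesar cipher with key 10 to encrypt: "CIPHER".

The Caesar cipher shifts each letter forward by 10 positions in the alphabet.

Step 1: For each letter, shift forward by 10 positions (mod 26).
  C (position 2) -> position (2+10) mod 26 = 12 -> M
  I (position 8) -> position (8+10) mod 26 = 18 -> S
  P (position 15) -> position (15+10) mod 26 = 25 -> Z
  H (position 7) -> position (7+10) mod 26 = 17 -> R
  E (position 4) -> position (4+10) mod 26 = 14 -> O
  R (position 17) -> position (17+10) mod 26 = 1 -> B
Result: MSZROB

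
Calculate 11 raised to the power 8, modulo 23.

Step 1: Compute 11^8 mod 23 step by step, reducing modulo 23 at each step.
  11^1 mod 23 = 11
  11^2 mod 23 = (11 * 11) mod 23 = 6
  11^3 mod 23 = (6 * 11) mod 23 = 20
  11^4 mod 23 = (20 * 11) mod 23 = 13
  11^5 mod 23 = (13 * 11) mod 23 = 5
  11^6 mod 23 = (5 * 11) mod 23 = 9
  11^7 mod 23 = (9 * 11) mod 23 = 7
  11^8 mod 23 = (7 * 11) mod 23 = 8
Step 2: Result = 8.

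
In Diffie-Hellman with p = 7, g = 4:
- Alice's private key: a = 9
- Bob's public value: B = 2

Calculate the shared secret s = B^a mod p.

Step 1: s = B^a mod p = 2^9 mod 7.
  2^1 mod 7 = 2
  2^2 mod 7 = (2 * 2) mod 7 = 4
  2^3 mod 7 = (4 * 2) mod 7 = 1
  2^4 mod 7 = (1 * 2) mod 7 = 2
  2^5 mod 7 = (2 * 2) mod 7 = 4
  2^6 mod 7 = (4 * 2) mod 7 = 1
  2^7 mod 7 = (1 * 2) mod 7 = 2
  2^8 mod 7 = (2 * 2) mod 7 = 4
  2^9 mod 7 = (4 * 2) mod 7 = 1
Result: shared secret = 1.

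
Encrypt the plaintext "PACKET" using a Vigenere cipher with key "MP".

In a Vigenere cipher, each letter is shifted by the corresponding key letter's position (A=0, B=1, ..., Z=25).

Step 1: Repeat key to match plaintext length:
  Plaintext: PACKET
  Key:       MPMPMP
Step 2: Encrypt each letter:
  P(15) + M(12) = (15+12) mod 26 = 1 = B
  A(0) + P(15) = (0+15) mod 26 = 15 = P
  C(2) + M(12) = (2+12) mod 26 = 14 = O
  K(10) + P(15) = (10+15) mod 26 = 25 = Z
  E(4) + M(12) = (4+12) mod 26 = 16 = Q
  T(19) + P(15) = (19+15) mod 26 = 8 = I
Ciphertext: BPOZQI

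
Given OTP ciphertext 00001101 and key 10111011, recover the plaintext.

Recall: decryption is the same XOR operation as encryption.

Step 1: XOR ciphertext with key:
  Ciphertext: 00001101
  Key:        10111011
  XOR:        10110110
Step 2: Plaintext = 10110110 = 182 in decimal.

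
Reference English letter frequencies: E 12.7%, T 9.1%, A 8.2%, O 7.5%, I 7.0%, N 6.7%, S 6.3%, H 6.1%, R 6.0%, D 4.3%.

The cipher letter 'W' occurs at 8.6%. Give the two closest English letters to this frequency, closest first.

Step 1: Observed frequency of 'W' is 8.6%.
Step 2: Compute distances to each reference frequency and sort:
  A (8.2%): difference = 0.4% <-- BEST
  T (9.1%): difference = 0.5% <-- RUNNER-UP
  O (7.5%): difference = 1.1%
  I (7.0%): difference = 1.6%
  N (6.7%): difference = 1.9%
Step 3: Most likely is 'A' (8.2%, diff 0.4%); second most likely is 'T' (9.1%, diff 0.5%).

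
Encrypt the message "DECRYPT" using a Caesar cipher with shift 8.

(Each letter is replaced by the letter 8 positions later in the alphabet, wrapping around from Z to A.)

Step 1: For each letter, shift forward by 8 positions (mod 26).
  D (position 3) -> position (3+8) mod 26 = 11 -> L
  E (position 4) -> position (4+8) mod 26 = 12 -> M
  C (position 2) -> position (2+8) mod 26 = 10 -> K
  R (position 17) -> position (17+8) mod 26 = 25 -> Z
  Y (position 24) -> position (24+8) mod 26 = 6 -> G
  P (position 15) -> position (15+8) mod 26 = 23 -> X
  T (position 19) -> position (19+8) mod 26 = 1 -> B
Result: LMKZGXB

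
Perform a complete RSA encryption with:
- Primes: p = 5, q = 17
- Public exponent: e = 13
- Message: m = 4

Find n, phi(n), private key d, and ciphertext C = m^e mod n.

Step 1: n = 5 * 17 = 85.
Step 2: phi(n) = (5-1)(17-1) = 4 * 16 = 64.
Step 3: Find d = 13^(-1) mod 64 = 5.
  Verify: 13 * 5 = 65 = 1 (mod 64).
Step 4: C = 4^13 mod 85 = 4.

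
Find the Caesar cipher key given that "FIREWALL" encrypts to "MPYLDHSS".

Step 1: Compare first letters: F (position 5) -> M (position 12).
Step 2: Shift = (12 - 5) mod 26 = 7.
The shift value is 7.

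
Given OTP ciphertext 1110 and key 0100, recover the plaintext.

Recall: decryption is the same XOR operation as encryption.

Step 1: XOR ciphertext with key:
  Ciphertext: 1110
  Key:        0100
  XOR:        1010
Step 2: Plaintext = 1010 = 10 in decimal.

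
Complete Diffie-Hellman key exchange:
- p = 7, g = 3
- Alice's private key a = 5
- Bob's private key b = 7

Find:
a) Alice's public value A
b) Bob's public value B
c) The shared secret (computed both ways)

Step 1: A = g^a mod p = 3^5 mod 7 = 5.
Step 2: B = g^b mod p = 3^7 mod 7 = 3.
Step 3: Alice computes s = B^a mod p = 3^5 mod 7 = 5.
Step 4: Bob computes s = A^b mod p = 5^7 mod 7 = 5.
Both sides agree: shared secret = 5.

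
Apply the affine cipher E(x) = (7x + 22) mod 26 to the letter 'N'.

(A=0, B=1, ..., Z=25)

Step 1: Convert 'N' to number: x = 13.
Step 2: E(13) = (7 * 13 + 22) mod 26 = 113 mod 26 = 9.
Step 3: Convert 9 back to letter: J.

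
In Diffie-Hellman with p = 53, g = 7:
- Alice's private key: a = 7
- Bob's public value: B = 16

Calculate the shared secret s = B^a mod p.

Step 1: s = B^a mod p = 16^7 mod 53.
  16^1 mod 53 = 16
  16^2 mod 53 = (16 * 16) mod 53 = 44
  16^3 mod 53 = (44 * 16) mod 53 = 15
  16^4 mod 53 = (15 * 16) mod 53 = 28
  16^5 mod 53 = (28 * 16) mod 53 = 24
  16^6 mod 53 = (24 * 16) mod 53 = 13
  16^7 mod 53 = (13 * 16) mod 53 = 49
Result: shared secret = 49.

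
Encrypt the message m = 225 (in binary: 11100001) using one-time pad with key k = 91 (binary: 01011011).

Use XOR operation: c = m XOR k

Step 1: Write out the XOR operation bit by bit:
  Message: 11100001
  Key:     01011011
  XOR:     10111010
Step 2: Convert to decimal: 10111010 = 186.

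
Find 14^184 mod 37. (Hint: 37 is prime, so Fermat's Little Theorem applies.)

Step 1: Since 37 is prime, by Fermat's Little Theorem: 14^36 = 1 (mod 37).
Step 2: Reduce exponent: 184 mod 36 = 4.
Step 3: So 14^184 = 14^4 (mod 37).
Step 4: 14^4 mod 37 = 10.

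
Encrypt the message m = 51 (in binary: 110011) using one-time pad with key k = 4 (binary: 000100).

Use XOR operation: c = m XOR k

Step 1: Write out the XOR operation bit by bit:
  Message: 110011
  Key:     000100
  XOR:     110111
Step 2: Convert to decimal: 110111 = 55.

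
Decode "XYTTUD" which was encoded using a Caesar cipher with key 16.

Step 1: Reverse the shift by subtracting 16 from each letter position.
  X (position 23) -> position (23-16) mod 26 = 7 -> H
  Y (position 24) -> position (24-16) mod 26 = 8 -> I
  T (position 19) -> position (19-16) mod 26 = 3 -> D
  T (position 19) -> position (19-16) mod 26 = 3 -> D
  U (position 20) -> position (20-16) mod 26 = 4 -> E
  D (position 3) -> position (3-16) mod 26 = 13 -> N
Decrypted message: HIDDEN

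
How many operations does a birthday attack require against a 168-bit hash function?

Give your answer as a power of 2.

Step 1: The birthday paradox gives collision probability ~50% after sqrt(2^n) = 2^(n/2) hashes.
Step 2: For 168-bit output: 2^(168/2) = 2^84.
Step 3: Approximately 2^84 hash computations needed.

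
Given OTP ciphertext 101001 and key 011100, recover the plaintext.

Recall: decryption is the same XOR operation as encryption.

Step 1: XOR ciphertext with key:
  Ciphertext: 101001
  Key:        011100
  XOR:        110101
Step 2: Plaintext = 110101 = 53 in decimal.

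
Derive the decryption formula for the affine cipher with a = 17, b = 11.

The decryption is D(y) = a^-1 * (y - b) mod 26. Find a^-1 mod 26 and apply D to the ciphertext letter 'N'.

Step 1: Find a^-1, the modular inverse of 17 mod 26.
Step 2: We need 17 * a^-1 = 1 (mod 26).
Step 3: 17 * 23 = 391 = 15 * 26 + 1, so a^-1 = 23.
Step 4: D(y) = 23(y - 11) mod 26.
Step 5: Apply to 'N' (y = 13): D(13) = 23 * (13 - 11) mod 26 = 23 * 2 mod 26 = 20 -> 'U'.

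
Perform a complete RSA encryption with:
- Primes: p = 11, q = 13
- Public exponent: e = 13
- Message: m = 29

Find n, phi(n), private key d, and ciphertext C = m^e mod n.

Step 1: n = 11 * 13 = 143.
Step 2: phi(n) = (11-1)(13-1) = 10 * 12 = 120.
Step 3: Find d = 13^(-1) mod 120 = 37.
  Verify: 13 * 37 = 481 = 1 (mod 120).
Step 4: C = 29^13 mod 143 = 68.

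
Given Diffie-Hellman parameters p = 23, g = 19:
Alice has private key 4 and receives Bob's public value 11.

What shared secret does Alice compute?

Step 1: s = B^a mod p = 11^4 mod 23.
  11^1 mod 23 = 11
  11^2 mod 23 = (11 * 11) mod 23 = 6
  11^3 mod 23 = (6 * 11) mod 23 = 20
  11^4 mod 23 = (20 * 11) mod 23 = 13
Result: shared secret = 13.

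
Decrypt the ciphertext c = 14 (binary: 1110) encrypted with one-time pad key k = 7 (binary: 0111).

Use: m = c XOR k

Step 1: XOR ciphertext with key:
  Ciphertext: 1110
  Key:        0111
  XOR:        1001
Step 2: Plaintext = 1001 = 9 in decimal.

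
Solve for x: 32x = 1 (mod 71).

Step 1: We need x such that 32 * x = 1 (mod 71).
Step 2: Using the extended Euclidean algorithm or trial:
  32 * 20 = 640 = 9 * 71 + 1.
Step 3: Since 640 mod 71 = 1, the inverse is x = 20.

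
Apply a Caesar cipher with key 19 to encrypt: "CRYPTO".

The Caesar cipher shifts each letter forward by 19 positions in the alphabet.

Step 1: For each letter, shift forward by 19 positions (mod 26).
  C (position 2) -> position (2+19) mod 26 = 21 -> V
  R (position 17) -> position (17+19) mod 26 = 10 -> K
  Y (position 24) -> position (24+19) mod 26 = 17 -> R
  P (position 15) -> position (15+19) mod 26 = 8 -> I
  T (position 19) -> position (19+19) mod 26 = 12 -> M
  O (position 14) -> position (14+19) mod 26 = 7 -> H
Result: VKRIMH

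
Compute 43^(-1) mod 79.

Step 1: We need x such that 43 * x = 1 (mod 79).
Step 2: Using the extended Euclidean algorithm or trial:
  43 * 68 = 2924 = 37 * 79 + 1.
Step 3: Since 2924 mod 79 = 1, the inverse is x = 68.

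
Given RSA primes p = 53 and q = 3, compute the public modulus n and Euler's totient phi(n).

Step 1: n = p * q = 53 * 3 = 159.
Step 2: phi(n) = (p-1)(q-1) = 52 * 2 = 104.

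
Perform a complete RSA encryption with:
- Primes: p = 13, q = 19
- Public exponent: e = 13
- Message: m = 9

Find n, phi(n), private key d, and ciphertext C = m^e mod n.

Step 1: n = 13 * 19 = 247.
Step 2: phi(n) = (13-1)(19-1) = 12 * 18 = 216.
Step 3: Find d = 13^(-1) mod 216 = 133.
  Verify: 13 * 133 = 1729 = 1 (mod 216).
Step 4: C = 9^13 mod 247 = 139.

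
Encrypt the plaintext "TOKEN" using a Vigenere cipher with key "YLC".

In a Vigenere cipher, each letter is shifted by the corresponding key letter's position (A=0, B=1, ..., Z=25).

Step 1: Repeat key to match plaintext length:
  Plaintext: TOKEN
  Key:       YLCYL
Step 2: Encrypt each letter:
  T(19) + Y(24) = (19+24) mod 26 = 17 = R
  O(14) + L(11) = (14+11) mod 26 = 25 = Z
  K(10) + C(2) = (10+2) mod 26 = 12 = M
  E(4) + Y(24) = (4+24) mod 26 = 2 = C
  N(13) + L(11) = (13+11) mod 26 = 24 = Y
Ciphertext: RZMCY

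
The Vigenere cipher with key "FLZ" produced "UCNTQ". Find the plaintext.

Step 1: Extend key: FLZFL
Step 2: Decrypt each letter (c - k) mod 26:
  U(20) - F(5) = (20-5) mod 26 = 15 = P
  C(2) - L(11) = (2-11) mod 26 = 17 = R
  N(13) - Z(25) = (13-25) mod 26 = 14 = O
  T(19) - F(5) = (19-5) mod 26 = 14 = O
  Q(16) - L(11) = (16-11) mod 26 = 5 = F
Plaintext: PROOF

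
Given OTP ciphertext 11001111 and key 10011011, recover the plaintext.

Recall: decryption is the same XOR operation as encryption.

Step 1: XOR ciphertext with key:
  Ciphertext: 11001111
  Key:        10011011
  XOR:        01010100
Step 2: Plaintext = 01010100 = 84 in decimal.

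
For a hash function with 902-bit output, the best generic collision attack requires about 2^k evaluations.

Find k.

Step 1: The hash has a 902-bit output.
Step 2: Collision resistance means it should be infeasible to find any x != y with h(x) = h(y).
By the birthday bound, a generic collision search succeeds after about sqrt(2^902) = 2^(902/2) = 2^451 evaluations.
Step 3: Security level = 451 bits.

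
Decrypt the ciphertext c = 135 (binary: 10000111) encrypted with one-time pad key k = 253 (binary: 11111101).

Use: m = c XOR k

Step 1: XOR ciphertext with key:
  Ciphertext: 10000111
  Key:        11111101
  XOR:        01111010
Step 2: Plaintext = 01111010 = 122 in decimal.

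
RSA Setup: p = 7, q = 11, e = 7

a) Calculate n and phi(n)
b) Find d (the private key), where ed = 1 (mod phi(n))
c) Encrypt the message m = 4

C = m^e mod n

Step 1: n = 7 * 11 = 77.
Step 2: phi(n) = (7-1)(11-1) = 6 * 10 = 60.
Step 3: Find d = 7^(-1) mod 60 = 43.
  Verify: 7 * 43 = 301 = 1 (mod 60).
Step 4: C = 4^7 mod 77 = 60.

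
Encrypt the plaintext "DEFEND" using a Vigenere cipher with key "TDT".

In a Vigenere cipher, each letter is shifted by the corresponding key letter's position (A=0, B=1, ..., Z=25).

Step 1: Repeat key to match plaintext length:
  Plaintext: DEFEND
  Key:       TDTTDT
Step 2: Encrypt each letter:
  D(3) + T(19) = (3+19) mod 26 = 22 = W
  E(4) + D(3) = (4+3) mod 26 = 7 = H
  F(5) + T(19) = (5+19) mod 26 = 24 = Y
  E(4) + T(19) = (4+19) mod 26 = 23 = X
  N(13) + D(3) = (13+3) mod 26 = 16 = Q
  D(3) + T(19) = (3+19) mod 26 = 22 = W
Ciphertext: WHYXQW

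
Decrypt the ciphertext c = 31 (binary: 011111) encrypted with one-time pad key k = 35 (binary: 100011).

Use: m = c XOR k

Step 1: XOR ciphertext with key:
  Ciphertext: 011111
  Key:        100011
  XOR:        111100
Step 2: Plaintext = 111100 = 60 in decimal.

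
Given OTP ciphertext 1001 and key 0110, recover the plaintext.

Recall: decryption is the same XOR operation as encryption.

Step 1: XOR ciphertext with key:
  Ciphertext: 1001
  Key:        0110
  XOR:        1111
Step 2: Plaintext = 1111 = 15 in decimal.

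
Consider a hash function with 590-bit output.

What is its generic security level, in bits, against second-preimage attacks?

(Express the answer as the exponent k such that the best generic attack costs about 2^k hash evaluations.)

Step 1: The hash has a 590-bit output.
Step 2: Second-preimage resistance means: given a specific input x, it should be infeasible to find a different y with h(y) = h(x).
With a 590-bit output, a generic search for a second preimage costs about 2^590 evaluations (each trial matches the fixed target with probability 2^-590).
Step 3: Security level = 590 bits.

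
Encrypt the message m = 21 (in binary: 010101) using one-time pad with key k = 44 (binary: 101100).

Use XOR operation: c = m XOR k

Step 1: Write out the XOR operation bit by bit:
  Message: 010101
  Key:     101100
  XOR:     111001
Step 2: Convert to decimal: 111001 = 57.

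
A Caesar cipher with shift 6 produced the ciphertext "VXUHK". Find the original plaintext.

Step 1: Reverse the shift by subtracting 6 from each letter position.
  V (position 21) -> position (21-6) mod 26 = 15 -> P
  X (position 23) -> position (23-6) mod 26 = 17 -> R
  U (position 20) -> position (20-6) mod 26 = 14 -> O
  H (position 7) -> position (7-6) mod 26 = 1 -> B
  K (position 10) -> position (10-6) mod 26 = 4 -> E
Decrypted message: PROBE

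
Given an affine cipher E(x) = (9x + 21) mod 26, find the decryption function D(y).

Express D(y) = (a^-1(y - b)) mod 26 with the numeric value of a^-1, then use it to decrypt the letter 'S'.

Step 1: Find a^-1, the modular inverse of 9 mod 26.
Step 2: We need 9 * a^-1 = 1 (mod 26).
Step 3: 9 * 3 = 27 = 1 * 26 + 1, so a^-1 = 3.
Step 4: D(y) = 3(y - 21) mod 26.
Step 5: Apply to 'S' (y = 18): D(18) = 3 * (18 - 21) mod 26 = 3 * -3 mod 26 = 17 -> 'R'.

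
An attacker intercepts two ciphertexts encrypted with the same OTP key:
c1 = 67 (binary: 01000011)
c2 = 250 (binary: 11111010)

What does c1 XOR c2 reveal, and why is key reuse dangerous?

Step 1: c1 XOR c2 = (m1 XOR k) XOR (m2 XOR k).
Step 2: By XOR associativity/commutativity: = m1 XOR m2 XOR k XOR k = m1 XOR m2.
Step 3: 01000011 XOR 11111010 = 10111001 = 185.
Step 4: The key cancels out! An attacker learns m1 XOR m2 = 185, revealing the relationship between plaintexts.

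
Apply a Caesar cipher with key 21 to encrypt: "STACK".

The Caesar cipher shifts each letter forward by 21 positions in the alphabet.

Step 1: For each letter, shift forward by 21 positions (mod 26).
  S (position 18) -> position (18+21) mod 26 = 13 -> N
  T (position 19) -> position (19+21) mod 26 = 14 -> O
  A (position 0) -> position (0+21) mod 26 = 21 -> V
  C (position 2) -> position (2+21) mod 26 = 23 -> X
  K (position 10) -> position (10+21) mod 26 = 5 -> F
Result: NOVXF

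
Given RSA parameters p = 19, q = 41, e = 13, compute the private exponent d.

Step 1: n = 19 * 41 = 779.
Step 2: phi(n) = 18 * 40 = 720.
Step 3: Find d such that 13 * d = 1 (mod 720).
Step 4: d = 13^(-1) mod 720 = 277.
Verification: 13 * 277 = 3601 = 5 * 720 + 1.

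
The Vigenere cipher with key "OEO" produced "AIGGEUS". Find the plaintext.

Step 1: Extend key: OEOOEOO
Step 2: Decrypt each letter (c - k) mod 26:
  A(0) - O(14) = (0-14) mod 26 = 12 = M
  I(8) - E(4) = (8-4) mod 26 = 4 = E
  G(6) - O(14) = (6-14) mod 26 = 18 = S
  G(6) - O(14) = (6-14) mod 26 = 18 = S
  E(4) - E(4) = (4-4) mod 26 = 0 = A
  U(20) - O(14) = (20-14) mod 26 = 6 = G
  S(18) - O(14) = (18-14) mod 26 = 4 = E
Plaintext: MESSAGE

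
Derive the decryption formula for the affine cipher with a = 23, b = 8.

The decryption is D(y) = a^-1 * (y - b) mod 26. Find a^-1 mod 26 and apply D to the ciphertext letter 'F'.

Step 1: Find a^-1, the modular inverse of 23 mod 26.
Step 2: We need 23 * a^-1 = 1 (mod 26).
Step 3: 23 * 17 = 391 = 15 * 26 + 1, so a^-1 = 17.
Step 4: D(y) = 17(y - 8) mod 26.
Step 5: Apply to 'F' (y = 5): D(5) = 17 * (5 - 8) mod 26 = 17 * -3 mod 26 = 1 -> 'B'.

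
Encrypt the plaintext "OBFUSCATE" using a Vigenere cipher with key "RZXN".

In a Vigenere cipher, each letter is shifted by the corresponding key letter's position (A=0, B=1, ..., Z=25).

Step 1: Repeat key to match plaintext length:
  Plaintext: OBFUSCATE
  Key:       RZXNRZXNR
Step 2: Encrypt each letter:
  O(14) + R(17) = (14+17) mod 26 = 5 = F
  B(1) + Z(25) = (1+25) mod 26 = 0 = A
  F(5) + X(23) = (5+23) mod 26 = 2 = C
  U(20) + N(13) = (20+13) mod 26 = 7 = H
  S(18) + R(17) = (18+17) mod 26 = 9 = J
  C(2) + Z(25) = (2+25) mod 26 = 1 = B
  A(0) + X(23) = (0+23) mod 26 = 23 = X
  T(19) + N(13) = (19+13) mod 26 = 6 = G
  E(4) + R(17) = (4+17) mod 26 = 21 = V
Ciphertext: FACHJBXGV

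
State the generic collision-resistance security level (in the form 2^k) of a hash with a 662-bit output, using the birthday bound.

Step 1: The birthday paradox gives collision probability ~50% after sqrt(2^n) = 2^(n/2) hashes.
Step 2: For 662-bit output: 2^(662/2) = 2^331.
Step 3: Approximately 2^331 hash computations needed.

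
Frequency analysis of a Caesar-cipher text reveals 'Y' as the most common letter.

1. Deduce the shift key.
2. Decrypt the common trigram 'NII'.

Step 1: In English, 'E' is the most frequent letter (12.7%).
Step 2: The most frequent ciphertext letter is 'Y' (position 24).
Step 3: Shift = (24 - 4) mod 26 = 20.
Step 4: Decrypt 'NII' by shifting back 20:
  N -> T
  I -> O
  I -> O
Step 5: 'NII' decrypts to 'TOO'.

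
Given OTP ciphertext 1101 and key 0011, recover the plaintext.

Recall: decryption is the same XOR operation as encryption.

Step 1: XOR ciphertext with key:
  Ciphertext: 1101
  Key:        0011
  XOR:        1110
Step 2: Plaintext = 1110 = 14 in decimal.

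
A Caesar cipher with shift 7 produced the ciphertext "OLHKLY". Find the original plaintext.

Step 1: Reverse the shift by subtracting 7 from each letter position.
  O (position 14) -> position (14-7) mod 26 = 7 -> H
  L (position 11) -> position (11-7) mod 26 = 4 -> E
  H (position 7) -> position (7-7) mod 26 = 0 -> A
  K (position 10) -> position (10-7) mod 26 = 3 -> D
  L (position 11) -> position (11-7) mod 26 = 4 -> E
  Y (position 24) -> position (24-7) mod 26 = 17 -> R
Decrypted message: HEADER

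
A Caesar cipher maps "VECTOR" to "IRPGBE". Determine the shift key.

Step 1: Compare first letters: V (position 21) -> I (position 8).
Step 2: Shift = (8 - 21) mod 26 = 13.
The shift value is 13.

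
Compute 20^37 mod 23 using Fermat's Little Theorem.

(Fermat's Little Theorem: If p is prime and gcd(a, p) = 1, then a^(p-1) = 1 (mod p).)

Step 1: Since 23 is prime, by Fermat's Little Theorem: 20^22 = 1 (mod 23).
Step 2: Reduce exponent: 37 mod 22 = 15.
Step 3: So 20^37 = 20^15 (mod 23).
Step 4: 20^15 mod 23 = 11.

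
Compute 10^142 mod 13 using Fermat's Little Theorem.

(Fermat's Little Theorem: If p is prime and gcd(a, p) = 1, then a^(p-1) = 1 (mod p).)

Step 1: Since 13 is prime, by Fermat's Little Theorem: 10^12 = 1 (mod 13).
Step 2: Reduce exponent: 142 mod 12 = 10.
Step 3: So 10^142 = 10^10 (mod 13).
Step 4: 10^10 mod 13 = 3.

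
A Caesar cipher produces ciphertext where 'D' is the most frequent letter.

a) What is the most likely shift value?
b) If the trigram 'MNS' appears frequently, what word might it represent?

Step 1: In English, 'E' is the most frequent letter (12.7%).
Step 2: The most frequent ciphertext letter is 'D' (position 3).
Step 3: Shift = (3 - 4) mod 26 = 25.
Step 4: Decrypt 'MNS' by shifting back 25:
  M -> N
  N -> O
  S -> T
Step 5: 'MNS' decrypts to 'NOT'.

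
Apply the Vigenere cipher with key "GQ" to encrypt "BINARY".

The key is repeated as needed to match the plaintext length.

Step 1: Repeat key to match plaintext length:
  Plaintext: BINARY
  Key:       GQGQGQ
Step 2: Encrypt each letter:
  B(1) + G(6) = (1+6) mod 26 = 7 = H
  I(8) + Q(16) = (8+16) mod 26 = 24 = Y
  N(13) + G(6) = (13+6) mod 26 = 19 = T
  A(0) + Q(16) = (0+16) mod 26 = 16 = Q
  R(17) + G(6) = (17+6) mod 26 = 23 = X
  Y(24) + Q(16) = (24+16) mod 26 = 14 = O
Ciphertext: HYTQXO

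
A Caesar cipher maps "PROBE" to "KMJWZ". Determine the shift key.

Step 1: Compare first letters: P (position 15) -> K (position 10).
Step 2: Shift = (10 - 15) mod 26 = 21.
The shift value is 21.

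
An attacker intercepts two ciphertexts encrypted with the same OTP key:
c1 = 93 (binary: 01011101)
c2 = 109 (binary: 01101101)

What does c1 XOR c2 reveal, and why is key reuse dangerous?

Step 1: c1 XOR c2 = (m1 XOR k) XOR (m2 XOR k).
Step 2: By XOR associativity/commutativity: = m1 XOR m2 XOR k XOR k = m1 XOR m2.
Step 3: 01011101 XOR 01101101 = 00110000 = 48.
Step 4: The key cancels out! An attacker learns m1 XOR m2 = 48, revealing the relationship between plaintexts.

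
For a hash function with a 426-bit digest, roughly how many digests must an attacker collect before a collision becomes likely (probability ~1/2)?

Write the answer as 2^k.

Step 1: The birthday paradox gives collision probability ~50% after sqrt(2^n) = 2^(n/2) hashes.
Step 2: For 426-bit output: 2^(426/2) = 2^213.
Step 3: Approximately 2^213 hash computations needed.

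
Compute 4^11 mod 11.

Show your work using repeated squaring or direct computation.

Step 1: Compute 4^11 mod 11 step by step, reducing modulo 11 at each step.
  4^1 mod 11 = 4
  4^2 mod 11 = (4 * 4) mod 11 = 5
  4^3 mod 11 = (5 * 4) mod 11 = 9
  4^4 mod 11 = (9 * 4) mod 11 = 3
  4^5 mod 11 = (3 * 4) mod 11 = 1
  4^6 mod 11 = (1 * 4) mod 11 = 4
  4^7 mod 11 = (4 * 4) mod 11 = 5
  4^8 mod 11 = (5 * 4) mod 11 = 9
  4^9 mod 11 = (9 * 4) mod 11 = 3
  4^10 mod 11 = (3 * 4) mod 11 = 1
  4^11 mod 11 = (1 * 4) mod 11 = 4
Step 2: Result = 4.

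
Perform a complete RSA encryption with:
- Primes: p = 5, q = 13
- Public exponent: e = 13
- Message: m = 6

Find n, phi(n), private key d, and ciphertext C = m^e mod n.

Step 1: n = 5 * 13 = 65.
Step 2: phi(n) = (5-1)(13-1) = 4 * 12 = 48.
Step 3: Find d = 13^(-1) mod 48 = 37.
  Verify: 13 * 37 = 481 = 1 (mod 48).
Step 4: C = 6^13 mod 65 = 6.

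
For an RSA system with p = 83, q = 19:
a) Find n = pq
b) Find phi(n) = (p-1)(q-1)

Step 1: n = p * q = 83 * 19 = 1577.
Step 2: phi(n) = (p-1)(q-1) = 82 * 18 = 1476.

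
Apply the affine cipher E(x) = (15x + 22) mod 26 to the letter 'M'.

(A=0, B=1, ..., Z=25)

Step 1: Convert 'M' to number: x = 12.
Step 2: E(12) = (15 * 12 + 22) mod 26 = 202 mod 26 = 20.
Step 3: Convert 20 back to letter: U.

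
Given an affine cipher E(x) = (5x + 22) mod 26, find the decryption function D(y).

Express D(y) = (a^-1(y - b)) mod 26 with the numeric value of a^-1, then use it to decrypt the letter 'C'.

Step 1: Find a^-1, the modular inverse of 5 mod 26.
Step 2: We need 5 * a^-1 = 1 (mod 26).
Step 3: 5 * 21 = 105 = 4 * 26 + 1, so a^-1 = 21.
Step 4: D(y) = 21(y - 22) mod 26.
Step 5: Apply to 'C' (y = 2): D(2) = 21 * (2 - 22) mod 26 = 21 * -20 mod 26 = 22 -> 'W'.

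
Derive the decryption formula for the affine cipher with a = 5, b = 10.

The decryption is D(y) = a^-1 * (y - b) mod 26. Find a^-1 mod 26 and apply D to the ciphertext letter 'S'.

Step 1: Find a^-1, the modular inverse of 5 mod 26.
Step 2: We need 5 * a^-1 = 1 (mod 26).
Step 3: 5 * 21 = 105 = 4 * 26 + 1, so a^-1 = 21.
Step 4: D(y) = 21(y - 10) mod 26.
Step 5: Apply to 'S' (y = 18): D(18) = 21 * (18 - 10) mod 26 = 21 * 8 mod 26 = 12 -> 'M'.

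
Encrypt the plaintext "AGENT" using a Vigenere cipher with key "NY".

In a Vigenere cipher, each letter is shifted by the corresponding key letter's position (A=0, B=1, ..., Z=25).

Step 1: Repeat key to match plaintext length:
  Plaintext: AGENT
  Key:       NYNYN
Step 2: Encrypt each letter:
  A(0) + N(13) = (0+13) mod 26 = 13 = N
  G(6) + Y(24) = (6+24) mod 26 = 4 = E
  E(4) + N(13) = (4+13) mod 26 = 17 = R
  N(13) + Y(24) = (13+24) mod 26 = 11 = L
  T(19) + N(13) = (19+13) mod 26 = 6 = G
Ciphertext: NERLG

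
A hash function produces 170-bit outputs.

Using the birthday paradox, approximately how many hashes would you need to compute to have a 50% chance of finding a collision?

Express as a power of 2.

Step 1: The birthday paradox gives collision probability ~50% after sqrt(2^n) = 2^(n/2) hashes.
Step 2: For 170-bit output: 2^(170/2) = 2^85.
Step 3: Approximately 2^85 hash computations needed.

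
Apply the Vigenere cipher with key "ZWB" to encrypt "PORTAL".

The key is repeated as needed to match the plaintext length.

Step 1: Repeat key to match plaintext length:
  Plaintext: PORTAL
  Key:       ZWBZWB
Step 2: Encrypt each letter:
  P(15) + Z(25) = (15+25) mod 26 = 14 = O
  O(14) + W(22) = (14+22) mod 26 = 10 = K
  R(17) + B(1) = (17+1) mod 26 = 18 = S
  T(19) + Z(25) = (19+25) mod 26 = 18 = S
  A(0) + W(22) = (0+22) mod 26 = 22 = W
  L(11) + B(1) = (11+1) mod 26 = 12 = M
Ciphertext: OKSSWM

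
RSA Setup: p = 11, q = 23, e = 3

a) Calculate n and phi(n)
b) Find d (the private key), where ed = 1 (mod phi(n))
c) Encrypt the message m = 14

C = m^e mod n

Step 1: n = 11 * 23 = 253.
Step 2: phi(n) = (11-1)(23-1) = 10 * 22 = 220.
Step 3: Find d = 3^(-1) mod 220 = 147.
  Verify: 3 * 147 = 441 = 1 (mod 220).
Step 4: C = 14^3 mod 253 = 214.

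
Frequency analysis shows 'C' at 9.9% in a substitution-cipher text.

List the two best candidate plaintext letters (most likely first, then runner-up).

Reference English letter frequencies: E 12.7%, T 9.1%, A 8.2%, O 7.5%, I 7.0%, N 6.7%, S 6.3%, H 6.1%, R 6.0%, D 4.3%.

Step 1: Observed frequency of 'C' is 9.9%.
Step 2: Compute distances to each reference frequency and sort:
  T (9.1%): difference = 0.8% <-- BEST
  A (8.2%): difference = 1.7% <-- RUNNER-UP
  O (7.5%): difference = 2.4%
  E (12.7%): difference = 2.8%
  I (7.0%): difference = 2.9%
Step 3: Most likely is 'T' (9.1%, diff 0.8%); second most likely is 'A' (8.2%, diff 1.7%).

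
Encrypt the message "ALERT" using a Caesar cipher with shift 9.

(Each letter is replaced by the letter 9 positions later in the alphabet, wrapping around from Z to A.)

Step 1: For each letter, shift forward by 9 positions (mod 26).
  A (position 0) -> position (0+9) mod 26 = 9 -> J
  L (position 11) -> position (11+9) mod 26 = 20 -> U
  E (position 4) -> position (4+9) mod 26 = 13 -> N
  R (position 17) -> position (17+9) mod 26 = 0 -> A
  T (position 19) -> position (19+9) mod 26 = 2 -> C
Result: JUNAC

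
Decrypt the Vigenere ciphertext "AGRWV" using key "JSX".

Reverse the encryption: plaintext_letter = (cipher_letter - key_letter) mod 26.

Step 1: Extend key: JSXJS
Step 2: Decrypt each letter (c - k) mod 26:
  A(0) - J(9) = (0-9) mod 26 = 17 = R
  G(6) - S(18) = (6-18) mod 26 = 14 = O
  R(17) - X(23) = (17-23) mod 26 = 20 = U
  W(22) - J(9) = (22-9) mod 26 = 13 = N
  V(21) - S(18) = (21-18) mod 26 = 3 = D
Plaintext: ROUND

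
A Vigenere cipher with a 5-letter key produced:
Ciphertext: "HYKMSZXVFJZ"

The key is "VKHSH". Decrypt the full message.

Step 1: Key 'VKHSH' has length 5. Extended key: VKHSHVKHSHV
Step 2: Decrypt each position:
  H(7) - V(21) = 12 = M
  Y(24) - K(10) = 14 = O
  K(10) - H(7) = 3 = D
  M(12) - S(18) = 20 = U
  S(18) - H(7) = 11 = L
  Z(25) - V(21) = 4 = E
  X(23) - K(10) = 13 = N
  V(21) - H(7) = 14 = O
  F(5) - S(18) = 13 = N
  J(9) - H(7) = 2 = C
  Z(25) - V(21) = 4 = E
Plaintext: MODULENONCE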